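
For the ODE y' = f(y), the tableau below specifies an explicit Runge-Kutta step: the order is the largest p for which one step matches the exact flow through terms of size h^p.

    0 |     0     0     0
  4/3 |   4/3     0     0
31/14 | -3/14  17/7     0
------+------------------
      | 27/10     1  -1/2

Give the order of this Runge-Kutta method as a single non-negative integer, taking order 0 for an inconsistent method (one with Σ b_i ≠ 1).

b = (27/10, 1, -1/2)
c = (0, 4/3, 31/14)
Ac = (0, 0, 68/21)
Σ b_i: 27/10·1 + 1·1 + (-1/2)·1 = 16/5 ≠ 1 ⇒ order 0.

0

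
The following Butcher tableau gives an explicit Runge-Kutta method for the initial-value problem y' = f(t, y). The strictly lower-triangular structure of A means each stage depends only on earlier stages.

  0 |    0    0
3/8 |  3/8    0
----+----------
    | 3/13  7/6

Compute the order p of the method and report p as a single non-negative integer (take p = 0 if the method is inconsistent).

0

b = (3/13, 7/6)
c = (0, 3/8)
Σ b_i: 3/13·1 + 7/6·1 = 109/78 ≠ 1 ⇒ order 0.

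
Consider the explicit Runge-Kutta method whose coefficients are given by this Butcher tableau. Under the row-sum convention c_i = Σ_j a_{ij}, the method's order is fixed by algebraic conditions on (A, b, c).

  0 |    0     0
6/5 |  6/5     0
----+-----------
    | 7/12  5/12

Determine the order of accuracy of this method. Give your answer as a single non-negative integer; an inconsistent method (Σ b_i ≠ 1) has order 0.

2

b = (7/12, 5/12)
c = (0, 6/5)
Σ b_i: 7/12·1 + 5/12·1 = 1 ✓
b·c: 5/12·6/5 = 1/2 ✓; 2 stages ⇒ order 2.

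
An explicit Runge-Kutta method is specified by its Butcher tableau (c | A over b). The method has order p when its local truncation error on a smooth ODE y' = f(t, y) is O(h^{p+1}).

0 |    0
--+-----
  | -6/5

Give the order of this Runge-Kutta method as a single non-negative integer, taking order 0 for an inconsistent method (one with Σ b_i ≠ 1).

b = (-6/5)
c = (0)
Σ b_i: (-6/5)·1 = -6/5 ≠ 1 ⇒ order 0.

0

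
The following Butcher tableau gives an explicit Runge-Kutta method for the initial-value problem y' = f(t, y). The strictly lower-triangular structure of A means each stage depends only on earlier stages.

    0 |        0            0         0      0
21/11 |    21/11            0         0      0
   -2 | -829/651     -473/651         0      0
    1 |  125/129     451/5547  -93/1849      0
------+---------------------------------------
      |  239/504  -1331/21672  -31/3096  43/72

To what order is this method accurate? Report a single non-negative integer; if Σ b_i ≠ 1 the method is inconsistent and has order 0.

4

b = (239/504, -1331/21672, -31/3096, 43/72)
c = (0, 21/11, -2, 1)
Ac = (0, 0, -43/31, 11/43)
Σ b_i: 239/504·1 + (-1331/21672)·1 + (-31/3096)·1 + 43/72·1 = 1 ✓
b·c: (-1331/21672)·21/11 + (-31/3096)·(-2) + 43/72·1 = 1/2 ✓
b·c²: (-1331/21672)·441/121 + (-31/3096)·4 + 43/72·1 = 1/3 ✓
b·Ac: (-31/3096)·(-43/31) + 43/72·11/43 = 1/6 ✓
b·c³: (-1331/21672)·9261/1331 + (-31/3096)·(-8) + 43/72·1 = 1/4 ✓
b·(c∘Ac): (-31/3096)·86/31 + 43/72·11/43 = 1/8 ✓
b·Ac²: (-31/3096)·(-903/341) + 43/72·45/473 = 1/12 ✓
b·A²c: 43/72·3/43 = 1/24 ✓; 4 stages ⇒ order 4.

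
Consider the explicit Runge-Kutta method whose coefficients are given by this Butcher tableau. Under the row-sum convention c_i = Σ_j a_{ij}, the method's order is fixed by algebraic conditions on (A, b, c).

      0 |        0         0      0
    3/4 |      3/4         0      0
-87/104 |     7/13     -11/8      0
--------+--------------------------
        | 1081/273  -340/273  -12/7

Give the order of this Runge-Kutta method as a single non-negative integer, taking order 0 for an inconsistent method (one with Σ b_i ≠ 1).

b = (1081/273, -340/273, -12/7)
c = (0, 3/4, -87/104)
Ac = (0, 0, -33/32)
Σ b_i: 1081/273·1 + (-340/273)·1 + (-12/7)·1 = 1 ✓
b·c: (-340/273)·3/4 + (-12/7)·(-87/104) = 1/2 ✓
b·c²: (-340/273)·9/16 + (-12/7)·7569/10816 = -35967/18928 ≠ 1/3 ⇒ order 2.
b·Ac: (-12/7)·(-33/32) = 99/56 ≠ 1/6

2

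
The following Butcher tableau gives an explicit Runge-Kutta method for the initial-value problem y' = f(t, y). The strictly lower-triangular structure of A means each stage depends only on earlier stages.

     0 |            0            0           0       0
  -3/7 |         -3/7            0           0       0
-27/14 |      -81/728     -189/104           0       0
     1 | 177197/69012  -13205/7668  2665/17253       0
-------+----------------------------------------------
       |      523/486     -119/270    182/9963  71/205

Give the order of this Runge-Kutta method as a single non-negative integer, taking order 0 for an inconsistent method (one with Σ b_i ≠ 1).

4

b = (523/486, -119/270, 182/9963, 71/205)
c = (0, -3/7, -27/14, 1)
Ac = (0, 0, 81/104, 125/284)
Σ b_i: 523/486·1 + (-119/270)·1 + 182/9963·1 + 71/205·1 = 1 ✓
b·c: (-119/270)·(-3/7) + 182/9963·(-27/14) + 71/205·1 = 1/2 ✓
b·c²: (-119/270)·9/49 + 182/9963·729/196 + 71/205·1 = 1/3 ✓
b·Ac: 182/9963·81/104 + 71/205·125/284 = 1/6 ✓
b·c³: (-119/270)·(-27/343) + 182/9963·(-19683/2744) + 71/205·1 = 1/4 ✓
b·(c∘Ac): 182/9963·(-2187/1456) + 71/205·125/284 = 1/8 ✓
b·Ac²: 182/9963·(-243/728) + 71/205·55/213 = 1/12 ✓
b·A²c: 71/205·205/1704 = 1/24 ✓; 4 stages ⇒ order 4.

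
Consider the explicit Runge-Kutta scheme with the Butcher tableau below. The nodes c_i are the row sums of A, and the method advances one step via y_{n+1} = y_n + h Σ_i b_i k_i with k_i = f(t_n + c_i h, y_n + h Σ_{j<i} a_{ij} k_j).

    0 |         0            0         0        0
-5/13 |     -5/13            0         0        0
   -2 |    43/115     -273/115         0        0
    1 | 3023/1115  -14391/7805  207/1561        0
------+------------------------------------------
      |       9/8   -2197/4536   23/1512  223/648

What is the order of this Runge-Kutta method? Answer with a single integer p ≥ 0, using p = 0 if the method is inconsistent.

4

b = (9/8, -2197/4536, 23/1512, 223/648)
c = (0, -5/13, -2, 1)
Ac = (0, 0, 21/23, 99/223)
Σ b_i: 9/8·1 + (-2197/4536)·1 + 23/1512·1 + 223/648·1 = 1 ✓
b·c: (-2197/4536)·(-5/13) + 23/1512·(-2) + 223/648·1 = 1/2 ✓
b·c²: (-2197/4536)·25/169 + 23/1512·4 + 223/648·1 = 1/3 ✓
b·Ac: 23/1512·21/23 + 223/648·99/223 = 1/6 ✓
b·c³: (-2197/4536)·(-125/2197) + 23/1512·(-8) + 223/648·1 = 1/4 ✓
b·(c∘Ac): 23/1512·(-42/23) + 223/648·99/223 = 1/8 ✓
b·Ac²: 23/1512·(-105/299) + 223/648·747/2899 = 1/12 ✓
b·A²c: 223/648·27/223 = 1/24 ✓; 4 stages ⇒ order 4.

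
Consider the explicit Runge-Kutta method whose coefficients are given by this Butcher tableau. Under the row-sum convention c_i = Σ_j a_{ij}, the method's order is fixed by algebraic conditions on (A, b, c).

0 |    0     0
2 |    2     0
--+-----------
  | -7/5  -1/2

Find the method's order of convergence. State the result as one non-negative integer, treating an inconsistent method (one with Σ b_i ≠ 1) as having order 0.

0

b = (-7/5, -1/2)
c = (0, 2)
Σ b_i: (-7/5)·1 + (-1/2)·1 = -19/10 ≠ 1 ⇒ order 0.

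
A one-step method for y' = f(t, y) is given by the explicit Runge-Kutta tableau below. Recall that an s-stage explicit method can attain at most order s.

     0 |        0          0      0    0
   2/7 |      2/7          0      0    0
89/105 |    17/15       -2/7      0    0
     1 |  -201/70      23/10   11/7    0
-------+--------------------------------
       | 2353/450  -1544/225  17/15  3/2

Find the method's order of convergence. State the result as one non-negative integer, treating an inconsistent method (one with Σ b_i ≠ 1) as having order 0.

2

b = (2353/450, -1544/225, 17/15, 3/2)
c = (0, 2/7, 89/105, 1)
Ac = (0, 0, -4/49, 1462/735)
Σ b_i: 2353/450·1 + (-1544/225)·1 + 17/15·1 + 3/2·1 = 1 ✓
b·c: (-1544/225)·2/7 + 17/15·89/105 + 3/2·1 = 1/2 ✓
b·c²: (-1544/225)·4/49 + 17/15·7921/11025 + 3/2·1 = 580159/330750 ≠ 1/3 ⇒ order 2.
b·Ac: 17/15·(-4/49) + 3/2·1462/735 = 425/147 ≠ 1/6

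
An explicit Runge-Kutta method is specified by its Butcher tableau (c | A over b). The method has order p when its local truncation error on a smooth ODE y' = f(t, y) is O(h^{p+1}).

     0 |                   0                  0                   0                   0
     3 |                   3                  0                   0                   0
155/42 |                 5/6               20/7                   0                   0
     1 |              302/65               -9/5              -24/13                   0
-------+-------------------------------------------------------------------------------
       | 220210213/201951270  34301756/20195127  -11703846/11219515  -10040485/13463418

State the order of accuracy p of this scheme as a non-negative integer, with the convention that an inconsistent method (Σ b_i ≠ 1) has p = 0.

b = (220210213/201951270, 34301756/20195127, -11703846/11219515, -10040485/13463418)
c = (0, 3, 155/42, 1)
Ac = (0, 0, 60/7, -5557/455)
Σ b_i: 220210213/201951270·1 + 34301756/20195127·1 + (-11703846/11219515)·1 + (-10040485/13463418)·1 = 1 ✓
b·c: 34301756/20195127·3 + (-11703846/11219515)·155/42 + (-10040485/13463418)·1 = 1/2 ✓
b·c²: 34301756/20195127·9 + (-11703846/11219515)·24025/1764 + (-10040485/13463418)·1 = 1/3 ✓
b·Ac: (-11703846/11219515)·60/7 + (-10040485/13463418)·(-5557/455) = 1/6 ✓
b·c³: 34301756/20195127·27 + (-11703846/11219515)·3723875/74088 + (-10040485/13463418)·1 = -591188687/80780508 ≠ 1/4 ⇒ order 3.
b·(c∘Ac): (-11703846/11219515)·1550/49 + (-10040485/13463418)·(-5557/455) = -321642121/13463418 ≠ 1/8
b·Ac²: (-11703846/11219515)·180/7 + (-10040485/13463418)·(-395041/9555) = 1133277539/282731778 ≠ 1/12
b·A²c: (-10040485/13463418)·(-1440/91) = 26480400/2243903 ≠ 1/24

3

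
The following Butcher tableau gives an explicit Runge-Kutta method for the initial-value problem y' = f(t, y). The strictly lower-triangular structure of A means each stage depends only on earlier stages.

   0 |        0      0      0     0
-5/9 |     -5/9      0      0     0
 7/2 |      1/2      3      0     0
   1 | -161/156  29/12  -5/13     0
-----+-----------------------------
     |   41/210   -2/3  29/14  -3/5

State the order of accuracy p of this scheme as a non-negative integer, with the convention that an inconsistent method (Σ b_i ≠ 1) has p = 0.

b = (41/210, -2/3, 29/14, -3/5)
c = (0, -5/9, 7/2, 1)
Ac = (0, 0, -5/3, -3775/1404)
Σ b_i: 41/210·1 + (-2/3)·1 + 29/14·1 + (-3/5)·1 = 1 ✓
b·c: (-2/3)·(-5/9) + 29/14·7/2 + (-3/5)·1 = 3791/540 ≠ 1/2 ⇒ order 1.

1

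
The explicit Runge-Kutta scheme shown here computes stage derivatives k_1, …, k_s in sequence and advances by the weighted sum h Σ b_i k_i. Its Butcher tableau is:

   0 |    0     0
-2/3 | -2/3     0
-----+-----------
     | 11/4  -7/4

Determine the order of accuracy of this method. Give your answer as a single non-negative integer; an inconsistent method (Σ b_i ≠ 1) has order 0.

b = (11/4, -7/4)
c = (0, -2/3)
Σ b_i: 11/4·1 + (-7/4)·1 = 1 ✓
b·c: (-7/4)·(-2/3) = 7/6 ≠ 1/2 ⇒ order 1.

1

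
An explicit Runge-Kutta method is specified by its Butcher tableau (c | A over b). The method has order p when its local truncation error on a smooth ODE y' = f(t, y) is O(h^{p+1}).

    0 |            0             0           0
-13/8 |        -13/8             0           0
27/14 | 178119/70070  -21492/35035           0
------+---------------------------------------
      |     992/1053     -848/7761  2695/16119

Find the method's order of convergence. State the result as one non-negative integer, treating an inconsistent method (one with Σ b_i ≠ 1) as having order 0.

b = (992/1053, -848/7761, 2695/16119)
c = (0, -13/8, 27/14)
Ac = (0, 0, 5373/5390)
Σ b_i: 992/1053·1 + (-848/7761)·1 + 2695/16119·1 = 1 ✓
b·c: (-848/7761)·(-13/8) + 2695/16119·27/14 = 1/2 ✓
b·c²: (-848/7761)·169/64 + 2695/16119·729/196 = 1/3 ✓
b·Ac: 2695/16119·5373/5390 = 1/6 ✓; 3 stages ⇒ order 3.

3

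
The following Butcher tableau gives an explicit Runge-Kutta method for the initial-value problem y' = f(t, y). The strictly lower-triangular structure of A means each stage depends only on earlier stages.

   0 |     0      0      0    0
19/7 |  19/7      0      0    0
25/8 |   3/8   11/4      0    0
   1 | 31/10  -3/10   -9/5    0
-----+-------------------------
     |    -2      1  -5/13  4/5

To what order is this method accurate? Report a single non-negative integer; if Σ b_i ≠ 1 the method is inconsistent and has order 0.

b = (-2, 1, -5/13, 4/5)
c = (0, 19/7, 25/8, 1)
Ac = (0, 0, 209/28, -1803/280)
Σ b_i: (-2)·1 + 1·1 + (-5/13)·1 + 4/5·1 = -38/65 ≠ 1 ⇒ order 0.

0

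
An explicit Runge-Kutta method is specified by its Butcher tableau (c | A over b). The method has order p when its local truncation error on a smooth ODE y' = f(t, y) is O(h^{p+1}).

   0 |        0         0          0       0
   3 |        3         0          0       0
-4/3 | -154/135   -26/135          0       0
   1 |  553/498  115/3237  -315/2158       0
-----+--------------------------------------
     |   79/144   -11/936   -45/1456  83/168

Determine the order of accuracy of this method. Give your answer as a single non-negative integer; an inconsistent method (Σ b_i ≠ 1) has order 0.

4

b = (79/144, -11/936, -45/1456, 83/168)
c = (0, 3, -4/3, 1)
Ac = (0, 0, -26/45, 25/83)
Σ b_i: 79/144·1 + (-11/936)·1 + (-45/1456)·1 + 83/168·1 = 1 ✓
b·c: (-11/936)·3 + (-45/1456)·(-4/3) + 83/168·1 = 1/2 ✓
b·c²: (-11/936)·9 + (-45/1456)·16/9 + 83/168·1 = 1/3 ✓
b·Ac: (-45/1456)·(-26/45) + 83/168·25/83 = 1/6 ✓
b·c³: (-11/936)·27 + (-45/1456)·(-64/27) + 83/168·1 = 1/4 ✓
b·(c∘Ac): (-45/1456)·104/135 + 83/168·25/83 = 1/8 ✓
b·Ac²: (-45/1456)·(-26/15) + 83/168·5/83 = 1/12 ✓
b·A²c: 83/168·7/83 = 1/24 ✓; 4 stages ⇒ order 4.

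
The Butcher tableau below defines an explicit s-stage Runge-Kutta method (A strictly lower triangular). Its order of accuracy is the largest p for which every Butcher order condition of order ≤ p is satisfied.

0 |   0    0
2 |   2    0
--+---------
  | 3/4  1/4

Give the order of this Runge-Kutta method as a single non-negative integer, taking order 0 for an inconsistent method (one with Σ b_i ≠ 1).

b = (3/4, 1/4)
c = (0, 2)
Σ b_i: 3/4·1 + 1/4·1 = 1 ✓
b·c: 1/4·2 = 1/2 ✓; 2 stages ⇒ order 2.

2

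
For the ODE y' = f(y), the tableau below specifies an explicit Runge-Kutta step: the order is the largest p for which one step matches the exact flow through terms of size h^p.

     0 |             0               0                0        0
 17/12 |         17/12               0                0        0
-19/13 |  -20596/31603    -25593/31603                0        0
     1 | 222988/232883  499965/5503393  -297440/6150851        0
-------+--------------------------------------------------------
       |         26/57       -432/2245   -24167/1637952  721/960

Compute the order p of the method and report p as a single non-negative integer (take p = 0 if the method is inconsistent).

4

b = (26/57, -432/2245, -24167/1637952, 721/960)
c = (0, 17/12, -19/13, 1)
Ac = (0, 0, -8531/7436, 575/2884)
Σ b_i: 26/57·1 + (-432/2245)·1 + (-24167/1637952)·1 + 721/960·1 = 1 ✓
b·c: (-432/2245)·17/12 + (-24167/1637952)·(-19/13) + 721/960·1 = 1/2 ✓
b·c²: (-432/2245)·289/144 + (-24167/1637952)·361/169 + 721/960·1 = 1/3 ✓
b·Ac: (-24167/1637952)·(-8531/7436) + 721/960·575/2884 = 1/6 ✓
b·c³: (-432/2245)·4913/1728 + (-24167/1637952)·(-6859/2197) + 721/960·1 = 1/4 ✓
b·(c∘Ac): (-24167/1637952)·162089/96668 + 721/960·575/2884 = 1/8 ✓
b·Ac²: (-24167/1637952)·(-145027/89232) + 721/960·2735/34608 = 1/12 ✓
b·A²c: 721/960·40/721 = 1/24 ✓; 4 stages ⇒ order 4.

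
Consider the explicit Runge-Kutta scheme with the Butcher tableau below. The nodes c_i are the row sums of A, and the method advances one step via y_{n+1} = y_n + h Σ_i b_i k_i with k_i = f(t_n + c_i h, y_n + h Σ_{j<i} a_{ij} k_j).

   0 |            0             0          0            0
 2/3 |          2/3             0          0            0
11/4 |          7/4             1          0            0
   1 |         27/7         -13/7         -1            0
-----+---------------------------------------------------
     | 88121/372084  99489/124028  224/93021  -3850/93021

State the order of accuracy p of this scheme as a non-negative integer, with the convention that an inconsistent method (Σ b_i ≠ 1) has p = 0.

3

b = (88121/372084, 99489/124028, 224/93021, -3850/93021)
c = (0, 2/3, 11/4, 1)
Ac = (0, 0, 2/3, -335/84)
Σ b_i: 88121/372084·1 + 99489/124028·1 + 224/93021·1 + (-3850/93021)·1 = 1 ✓
b·c: 99489/124028·2/3 + 224/93021·11/4 + (-3850/93021)·1 = 1/2 ✓
b·c²: 99489/124028·4/9 + 224/93021·121/16 + (-3850/93021)·1 = 1/3 ✓
b·Ac: 224/93021·2/3 + (-3850/93021)·(-335/84) = 1/6 ✓
b·c³: 99489/124028·8/27 + 224/93021·1331/64 + (-3850/93021)·1 = 137503/558126 ≠ 1/4 ⇒ order 3.
b·(c∘Ac): 224/93021·11/6 + (-3850/93021)·(-335/84) = 94589/558126 ≠ 1/8
b·Ac²: 224/93021·4/9 + (-3850/93021)·(-8455/1008) = 777431/2232504 ≠ 1/12
b·A²c: (-3850/93021)·(-2/3) = 7700/279063 ≠ 1/24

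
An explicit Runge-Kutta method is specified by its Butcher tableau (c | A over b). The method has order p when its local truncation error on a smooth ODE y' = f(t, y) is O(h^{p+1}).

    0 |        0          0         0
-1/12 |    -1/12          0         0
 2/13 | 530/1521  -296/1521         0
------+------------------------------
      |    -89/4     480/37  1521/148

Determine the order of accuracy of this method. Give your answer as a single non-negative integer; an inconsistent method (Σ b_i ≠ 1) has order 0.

b = (-89/4, 480/37, 1521/148)
c = (0, -1/12, 2/13)
Ac = (0, 0, 74/4563)
Σ b_i: (-89/4)·1 + 480/37·1 + 1521/148·1 = 1 ✓
b·c: 480/37·(-1/12) + 1521/148·2/13 = 1/2 ✓
b·c²: 480/37·1/144 + 1521/148·4/169 = 1/3 ✓
b·Ac: 1521/148·74/4563 = 1/6 ✓; 3 stages ⇒ order 3.

3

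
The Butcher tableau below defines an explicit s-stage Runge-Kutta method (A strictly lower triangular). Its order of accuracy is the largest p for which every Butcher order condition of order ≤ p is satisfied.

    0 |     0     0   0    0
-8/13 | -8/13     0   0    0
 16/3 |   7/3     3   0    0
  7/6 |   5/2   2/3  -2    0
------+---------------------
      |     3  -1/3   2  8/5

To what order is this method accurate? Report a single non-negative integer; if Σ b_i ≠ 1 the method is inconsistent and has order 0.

b = (3, -1/3, 2, 8/5)
c = (0, -8/13, 16/3, 7/6)
Ac = (0, 0, -24/13, -144/13)
Σ b_i: 3·1 + (-1/3)·1 + 2·1 + 8/5·1 = 94/15 ≠ 1 ⇒ order 0.

0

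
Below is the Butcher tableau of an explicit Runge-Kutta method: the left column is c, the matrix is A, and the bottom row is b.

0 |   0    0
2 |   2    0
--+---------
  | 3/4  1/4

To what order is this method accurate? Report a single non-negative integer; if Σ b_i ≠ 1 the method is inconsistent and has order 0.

b = (3/4, 1/4)
c = (0, 2)
Σ b_i: 3/4·1 + 1/4·1 = 1 ✓
b·c: 1/4·2 = 1/2 ✓; 2 stages ⇒ order 2.

2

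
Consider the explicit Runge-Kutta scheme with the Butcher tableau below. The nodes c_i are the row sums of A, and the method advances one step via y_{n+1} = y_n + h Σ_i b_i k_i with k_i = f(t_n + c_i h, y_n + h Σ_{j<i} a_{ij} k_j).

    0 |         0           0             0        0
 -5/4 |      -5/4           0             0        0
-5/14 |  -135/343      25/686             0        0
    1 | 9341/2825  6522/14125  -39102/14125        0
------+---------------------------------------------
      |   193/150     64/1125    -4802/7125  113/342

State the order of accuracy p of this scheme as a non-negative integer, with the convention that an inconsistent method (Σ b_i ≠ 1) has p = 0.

b = (193/150, 64/1125, -4802/7125, 113/342)
c = (0, -5/4, -5/14, 1)
Ac = (0, 0, -125/2744, 93/226)
Σ b_i: 193/150·1 + 64/1125·1 + (-4802/7125)·1 + 113/342·1 = 1 ✓
b·c: 64/1125·(-5/4) + (-4802/7125)·(-5/14) + 113/342·1 = 1/2 ✓
b·c²: 64/1125·25/16 + (-4802/7125)·25/196 + 113/342·1 = 1/3 ✓
b·Ac: (-4802/7125)·(-125/2744) + 113/342·93/226 = 1/6 ✓
b·c³: 64/1125·(-125/64) + (-4802/7125)·(-125/2744) + 113/342·1 = 1/4 ✓
b·(c∘Ac): (-4802/7125)·625/38416 + 113/342·93/226 = 1/8 ✓
b·Ac²: (-4802/7125)·625/10976 + 113/342·333/904 = 1/12 ✓
b·A²c: 113/342·57/452 = 1/24 ✓; 4 stages ⇒ order 4.

4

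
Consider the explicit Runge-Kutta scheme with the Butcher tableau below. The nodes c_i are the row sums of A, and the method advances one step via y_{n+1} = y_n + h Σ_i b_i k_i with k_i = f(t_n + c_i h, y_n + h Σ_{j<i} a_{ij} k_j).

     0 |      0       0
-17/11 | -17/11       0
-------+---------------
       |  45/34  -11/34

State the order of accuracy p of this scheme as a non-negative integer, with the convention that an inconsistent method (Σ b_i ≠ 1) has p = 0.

b = (45/34, -11/34)
c = (0, -17/11)
Σ b_i: 45/34·1 + (-11/34)·1 = 1 ✓
b·c: (-11/34)·(-17/11) = 1/2 ✓; 2 stages ⇒ order 2.

2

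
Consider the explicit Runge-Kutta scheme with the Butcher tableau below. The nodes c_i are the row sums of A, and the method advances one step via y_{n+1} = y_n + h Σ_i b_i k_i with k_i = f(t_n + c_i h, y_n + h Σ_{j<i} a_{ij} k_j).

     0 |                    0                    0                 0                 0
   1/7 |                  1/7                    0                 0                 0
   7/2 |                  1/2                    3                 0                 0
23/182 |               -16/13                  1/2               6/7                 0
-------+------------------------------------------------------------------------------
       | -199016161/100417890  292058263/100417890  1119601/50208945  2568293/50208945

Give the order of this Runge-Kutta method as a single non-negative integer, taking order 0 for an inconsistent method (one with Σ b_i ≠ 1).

3

b = (-199016161/100417890, 292058263/100417890, 1119601/50208945, 2568293/50208945)
c = (0, 1/7, 7/2, 23/182)
Ac = (0, 0, 3/7, 43/14)
Σ b_i: (-199016161/100417890)·1 + 292058263/100417890·1 + 1119601/50208945·1 + 2568293/50208945·1 = 1 ✓
b·c: 292058263/100417890·1/7 + 1119601/50208945·7/2 + 2568293/50208945·23/182 = 1/2 ✓
b·c²: 292058263/100417890·1/49 + 1119601/50208945·49/4 + 2568293/50208945·529/33124 = 1/3 ✓
b·Ac: 1119601/50208945·3/7 + 2568293/50208945·43/14 = 1/6 ✓
b·c³: 292058263/100417890·1/343 + 1119601/50208945·343/8 + 2568293/50208945·12167/6028568 = 1582171361/1640158870 ≠ 1/4 ⇒ order 3.
b·(c∘Ac): 1119601/50208945·3/2 + 2568293/50208945·989/2548 = 74935789/1405850460 ≠ 1/8
b·Ac²: 1119601/50208945·3/49 + 2568293/50208945·515/49 = 189432814/351462615 ≠ 1/12
b·A²c: 2568293/50208945·18/49 = 2201394/117154205 ≠ 1/24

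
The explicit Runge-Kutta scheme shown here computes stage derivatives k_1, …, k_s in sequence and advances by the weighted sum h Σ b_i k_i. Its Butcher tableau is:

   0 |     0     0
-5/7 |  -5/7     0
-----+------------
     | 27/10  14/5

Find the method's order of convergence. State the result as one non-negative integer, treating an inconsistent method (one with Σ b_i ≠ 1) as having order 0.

b = (27/10, 14/5)
c = (0, -5/7)
Σ b_i: 27/10·1 + 14/5·1 = 11/2 ≠ 1 ⇒ order 0.

0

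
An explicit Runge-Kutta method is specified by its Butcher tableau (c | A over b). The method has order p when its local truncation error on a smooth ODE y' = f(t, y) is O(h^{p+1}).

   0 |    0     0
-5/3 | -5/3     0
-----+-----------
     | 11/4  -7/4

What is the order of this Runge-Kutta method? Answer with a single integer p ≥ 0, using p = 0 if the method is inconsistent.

b = (11/4, -7/4)
c = (0, -5/3)
Σ b_i: 11/4·1 + (-7/4)·1 = 1 ✓
b·c: (-7/4)·(-5/3) = 35/12 ≠ 1/2 ⇒ order 1.

1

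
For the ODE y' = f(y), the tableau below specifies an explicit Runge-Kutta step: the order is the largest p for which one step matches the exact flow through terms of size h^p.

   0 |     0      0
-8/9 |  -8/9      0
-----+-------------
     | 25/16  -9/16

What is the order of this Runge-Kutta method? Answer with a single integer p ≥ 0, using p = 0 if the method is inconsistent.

2

b = (25/16, -9/16)
c = (0, -8/9)
Σ b_i: 25/16·1 + (-9/16)·1 = 1 ✓
b·c: (-9/16)·(-8/9) = 1/2 ✓; 2 stages ⇒ order 2.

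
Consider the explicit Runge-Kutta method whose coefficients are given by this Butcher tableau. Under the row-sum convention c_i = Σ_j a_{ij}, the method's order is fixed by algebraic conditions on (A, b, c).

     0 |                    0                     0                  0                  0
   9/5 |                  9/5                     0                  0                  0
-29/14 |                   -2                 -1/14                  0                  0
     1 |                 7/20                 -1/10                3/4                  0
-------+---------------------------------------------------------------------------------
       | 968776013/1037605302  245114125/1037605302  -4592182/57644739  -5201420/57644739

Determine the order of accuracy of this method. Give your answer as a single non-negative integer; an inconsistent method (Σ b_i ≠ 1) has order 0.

b = (968776013/1037605302, 245114125/1037605302, -4592182/57644739, -5201420/57644739)
c = (0, 9/5, -29/14, 1)
Ac = (0, 0, -9/70, -2427/1400)
Σ b_i: 968776013/1037605302·1 + 245114125/1037605302·1 + (-4592182/57644739)·1 + (-5201420/57644739)·1 = 1 ✓
b·c: 245114125/1037605302·9/5 + (-4592182/57644739)·(-29/14) + (-5201420/57644739)·1 = 1/2 ✓
b·c²: 245114125/1037605302·81/25 + (-4592182/57644739)·841/196 + (-5201420/57644739)·1 = 1/3 ✓
b·Ac: (-4592182/57644739)·(-9/70) + (-5201420/57644739)·(-2427/1400) = 1/6 ✓
b·c³: 245114125/1037605302·729/125 + (-4592182/57644739)·(-24389/2744) + (-5201420/57644739)·1 = 3220879733/1614052692 ≠ 1/4 ⇒ order 3.
b·(c∘Ac): (-4592182/57644739)·261/980 + (-5201420/57644739)·(-2427/1400) = 12990022/96074565 ≠ 1/8
b·Ac²: (-4592182/57644739)·(-81/350) + (-5201420/57644739)·283623/98000 = -652900789/2690087820 ≠ 1/12
b·A²c: (-5201420/57644739)·(-27/280) = 111459/12809942 ≠ 1/24

3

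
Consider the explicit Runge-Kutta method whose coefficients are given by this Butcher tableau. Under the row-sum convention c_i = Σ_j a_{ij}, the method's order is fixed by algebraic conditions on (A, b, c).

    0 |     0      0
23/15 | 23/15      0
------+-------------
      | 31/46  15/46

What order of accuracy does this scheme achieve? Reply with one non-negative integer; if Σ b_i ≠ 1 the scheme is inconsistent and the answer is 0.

2

b = (31/46, 15/46)
c = (0, 23/15)
Σ b_i: 31/46·1 + 15/46·1 = 1 ✓
b·c: 15/46·23/15 = 1/2 ✓; 2 stages ⇒ order 2.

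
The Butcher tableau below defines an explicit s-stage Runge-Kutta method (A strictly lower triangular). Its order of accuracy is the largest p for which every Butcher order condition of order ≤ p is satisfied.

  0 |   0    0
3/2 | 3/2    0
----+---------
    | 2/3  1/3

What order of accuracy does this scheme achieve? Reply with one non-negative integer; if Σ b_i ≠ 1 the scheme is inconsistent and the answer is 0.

2

b = (2/3, 1/3)
c = (0, 3/2)
Σ b_i: 2/3·1 + 1/3·1 = 1 ✓
b·c: 1/3·3/2 = 1/2 ✓; 2 stages ⇒ order 2.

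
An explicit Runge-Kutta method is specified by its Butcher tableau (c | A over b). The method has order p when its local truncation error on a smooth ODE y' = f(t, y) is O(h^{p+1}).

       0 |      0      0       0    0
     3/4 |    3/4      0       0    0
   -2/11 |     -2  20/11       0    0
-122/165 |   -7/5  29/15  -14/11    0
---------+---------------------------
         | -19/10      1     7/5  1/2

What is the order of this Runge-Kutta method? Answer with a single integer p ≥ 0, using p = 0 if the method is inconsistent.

1

b = (-19/10, 1, 7/5, 1/2)
c = (0, 3/4, -2/11, -122/165)
Ac = (0, 0, 15/11, 4069/2420)
Σ b_i: (-19/10)·1 + 1·1 + 7/5·1 + 1/2·1 = 1 ✓
b·c: 1·3/4 + 7/5·(-2/11) + 1/2·(-122/165) = 83/660 ≠ 1/2 ⇒ order 1.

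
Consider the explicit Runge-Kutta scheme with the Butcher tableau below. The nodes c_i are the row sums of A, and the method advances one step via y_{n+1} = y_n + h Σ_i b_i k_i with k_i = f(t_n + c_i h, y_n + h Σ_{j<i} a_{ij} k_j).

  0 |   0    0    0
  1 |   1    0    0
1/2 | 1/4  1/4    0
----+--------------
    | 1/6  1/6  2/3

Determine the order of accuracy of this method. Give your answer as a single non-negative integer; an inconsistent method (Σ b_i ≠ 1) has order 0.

b = (1/6, 1/6, 2/3)
c = (0, 1, 1/2)
Ac = (0, 0, 1/4)
Σ b_i: 1/6·1 + 1/6·1 + 2/3·1 = 1 ✓
b·c: 1/6·1 + 2/3·1/2 = 1/2 ✓
b·c²: 1/6·1 + 2/3·1/4 = 1/3 ✓
b·Ac: 2/3·1/4 = 1/6 ✓; 3 stages ⇒ order 3.

3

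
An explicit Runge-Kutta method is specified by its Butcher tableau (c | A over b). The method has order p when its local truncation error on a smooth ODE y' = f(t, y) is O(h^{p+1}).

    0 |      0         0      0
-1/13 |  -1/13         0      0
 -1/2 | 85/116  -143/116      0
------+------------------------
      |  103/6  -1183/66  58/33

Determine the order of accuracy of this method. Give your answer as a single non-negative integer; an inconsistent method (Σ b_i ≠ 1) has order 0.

3

b = (103/6, -1183/66, 58/33)
c = (0, -1/13, -1/2)
Ac = (0, 0, 11/116)
Σ b_i: 103/6·1 + (-1183/66)·1 + 58/33·1 = 1 ✓
b·c: (-1183/66)·(-1/13) + 58/33·(-1/2) = 1/2 ✓
b·c²: (-1183/66)·1/169 + 58/33·1/4 = 1/3 ✓
b·Ac: 58/33·11/116 = 1/6 ✓; 3 stages ⇒ order 3.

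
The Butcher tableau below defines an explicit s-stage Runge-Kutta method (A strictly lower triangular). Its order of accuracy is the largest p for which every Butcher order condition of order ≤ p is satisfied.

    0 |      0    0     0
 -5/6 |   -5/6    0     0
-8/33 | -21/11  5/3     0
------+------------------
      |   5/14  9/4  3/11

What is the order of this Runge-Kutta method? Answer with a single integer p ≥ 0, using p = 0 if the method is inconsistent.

0

b = (5/14, 9/4, 3/11)
c = (0, -5/6, -8/33)
Ac = (0, 0, -25/18)
Σ b_i: 5/14·1 + 9/4·1 + 3/11·1 = 887/308 ≠ 1 ⇒ order 0.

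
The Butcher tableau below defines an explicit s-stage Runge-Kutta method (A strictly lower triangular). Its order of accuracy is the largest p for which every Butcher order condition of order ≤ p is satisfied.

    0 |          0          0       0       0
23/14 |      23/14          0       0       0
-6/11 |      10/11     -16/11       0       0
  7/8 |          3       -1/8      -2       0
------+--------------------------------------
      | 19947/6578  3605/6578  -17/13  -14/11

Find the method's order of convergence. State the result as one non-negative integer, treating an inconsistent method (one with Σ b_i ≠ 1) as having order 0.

2

b = (19947/6578, 3605/6578, -17/13, -14/11)
c = (0, 23/14, -6/11, 7/8)
Ac = (0, 0, -184/77, 1091/1232)
Σ b_i: 19947/6578·1 + 3605/6578·1 + (-17/13)·1 + (-14/11)·1 = 1 ✓
b·c: 3605/6578·23/14 + (-17/13)·(-6/11) + (-14/11)·7/8 = 1/2 ✓
b·c²: 3605/6578·529/196 + (-17/13)·36/121 + (-14/11)·49/64 = 40749/352352 ≠ 1/3 ⇒ order 2.
b·Ac: (-17/13)·(-184/77) + (-14/11)·1091/1232 = 175983/88088 ≠ 1/6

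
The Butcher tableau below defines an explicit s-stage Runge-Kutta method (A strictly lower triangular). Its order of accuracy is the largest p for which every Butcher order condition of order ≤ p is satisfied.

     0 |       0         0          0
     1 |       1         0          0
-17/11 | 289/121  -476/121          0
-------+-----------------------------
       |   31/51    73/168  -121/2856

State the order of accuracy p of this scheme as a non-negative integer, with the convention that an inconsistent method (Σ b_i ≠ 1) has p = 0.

b = (31/51, 73/168, -121/2856)
c = (0, 1, -17/11)
Ac = (0, 0, -476/121)
Σ b_i: 31/51·1 + 73/168·1 + (-121/2856)·1 = 1 ✓
b·c: 73/168·1 + (-121/2856)·(-17/11) = 1/2 ✓
b·c²: 73/168·1 + (-121/2856)·289/121 = 1/3 ✓
b·Ac: (-121/2856)·(-476/121) = 1/6 ✓; 3 stages ⇒ order 3.

3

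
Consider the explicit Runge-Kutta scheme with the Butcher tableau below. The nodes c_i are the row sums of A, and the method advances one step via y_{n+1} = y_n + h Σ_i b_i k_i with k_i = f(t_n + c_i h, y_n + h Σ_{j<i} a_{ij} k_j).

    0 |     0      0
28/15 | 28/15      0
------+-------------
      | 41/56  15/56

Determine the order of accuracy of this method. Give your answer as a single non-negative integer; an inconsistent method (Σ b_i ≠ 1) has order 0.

2

b = (41/56, 15/56)
c = (0, 28/15)
Σ b_i: 41/56·1 + 15/56·1 = 1 ✓
b·c: 15/56·28/15 = 1/2 ✓; 2 stages ⇒ order 2.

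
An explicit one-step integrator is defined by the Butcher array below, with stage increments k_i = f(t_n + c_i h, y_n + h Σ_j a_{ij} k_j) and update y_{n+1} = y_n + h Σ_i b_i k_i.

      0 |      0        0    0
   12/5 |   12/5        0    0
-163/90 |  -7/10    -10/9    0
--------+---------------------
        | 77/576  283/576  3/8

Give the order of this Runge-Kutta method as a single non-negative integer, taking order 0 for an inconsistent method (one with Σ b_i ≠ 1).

b = (77/576, 283/576, 3/8)
c = (0, 12/5, -163/90)
Ac = (0, 0, -8/3)
Σ b_i: 77/576·1 + 283/576·1 + 3/8·1 = 1 ✓
b·c: 283/576·12/5 + 3/8·(-163/90) = 1/2 ✓
b·c²: 283/576·144/25 + 3/8·26569/8100 = 87697/21600 ≠ 1/3 ⇒ order 2.
b·Ac: 3/8·(-8/3) = -1 ≠ 1/6

2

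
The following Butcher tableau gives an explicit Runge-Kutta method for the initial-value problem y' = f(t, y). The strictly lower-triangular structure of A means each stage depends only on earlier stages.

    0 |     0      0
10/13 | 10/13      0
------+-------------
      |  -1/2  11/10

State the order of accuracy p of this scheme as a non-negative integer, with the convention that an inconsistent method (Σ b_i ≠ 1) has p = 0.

0

b = (-1/2, 11/10)
c = (0, 10/13)
Σ b_i: (-1/2)·1 + 11/10·1 = 3/5 ≠ 1 ⇒ order 0.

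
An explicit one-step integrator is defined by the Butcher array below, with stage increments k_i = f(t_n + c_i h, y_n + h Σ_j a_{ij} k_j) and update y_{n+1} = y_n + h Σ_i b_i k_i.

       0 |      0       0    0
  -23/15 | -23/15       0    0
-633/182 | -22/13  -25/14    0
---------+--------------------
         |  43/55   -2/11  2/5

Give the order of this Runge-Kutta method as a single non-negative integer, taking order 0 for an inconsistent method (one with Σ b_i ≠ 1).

b = (43/55, -2/11, 2/5)
c = (0, -23/15, -633/182)
Ac = (0, 0, 115/42)
Σ b_i: 43/55·1 + (-2/11)·1 + 2/5·1 = 1 ✓
b·c: (-2/11)·(-23/15) + 2/5·(-633/182) = -16703/15015 ≠ 1/2 ⇒ order 1.

1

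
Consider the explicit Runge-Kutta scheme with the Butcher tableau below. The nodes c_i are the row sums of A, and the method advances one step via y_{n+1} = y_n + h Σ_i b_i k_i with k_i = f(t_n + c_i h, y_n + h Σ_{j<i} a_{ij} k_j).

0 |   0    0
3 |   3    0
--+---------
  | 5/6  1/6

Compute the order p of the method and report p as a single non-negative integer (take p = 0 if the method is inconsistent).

b = (5/6, 1/6)
c = (0, 3)
Σ b_i: 5/6·1 + 1/6·1 = 1 ✓
b·c: 1/6·3 = 1/2 ✓; 2 stages ⇒ order 2.

2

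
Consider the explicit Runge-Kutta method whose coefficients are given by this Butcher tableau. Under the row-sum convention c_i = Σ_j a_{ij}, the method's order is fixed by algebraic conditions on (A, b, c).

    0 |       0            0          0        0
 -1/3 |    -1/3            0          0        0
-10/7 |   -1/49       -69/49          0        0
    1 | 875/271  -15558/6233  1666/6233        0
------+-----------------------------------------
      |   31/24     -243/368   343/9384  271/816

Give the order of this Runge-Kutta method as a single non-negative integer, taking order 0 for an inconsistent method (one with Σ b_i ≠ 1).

4

b = (31/24, -243/368, 343/9384, 271/816)
c = (0, -1/3, -10/7, 1)
Ac = (0, 0, 23/49, 122/271)
Σ b_i: 31/24·1 + (-243/368)·1 + 343/9384·1 + 271/816·1 = 1 ✓
b·c: (-243/368)·(-1/3) + 343/9384·(-10/7) + 271/816·1 = 1/2 ✓
b·c²: (-243/368)·1/9 + 343/9384·100/49 + 271/816·1 = 1/3 ✓
b·Ac: 343/9384·23/49 + 271/816·122/271 = 1/6 ✓
b·c³: (-243/368)·(-1/27) + 343/9384·(-1000/343) + 271/816·1 = 1/4 ✓
b·(c∘Ac): 343/9384·(-230/343) + 271/816·122/271 = 1/8 ✓
b·Ac²: 343/9384·(-23/147) + 271/816·218/813 = 1/12 ✓
b·A²c: 271/816·34/271 = 1/24 ✓; 4 stages ⇒ order 4.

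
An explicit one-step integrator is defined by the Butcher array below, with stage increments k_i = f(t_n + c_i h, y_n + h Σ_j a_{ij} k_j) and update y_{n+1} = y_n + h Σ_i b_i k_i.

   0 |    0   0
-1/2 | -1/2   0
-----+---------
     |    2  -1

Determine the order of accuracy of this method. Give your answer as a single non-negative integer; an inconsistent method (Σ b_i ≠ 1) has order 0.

2

b = (2, -1)
c = (0, -1/2)
Σ b_i: 2·1 + (-1)·1 = 1 ✓
b·c: (-1)·(-1/2) = 1/2 ✓; 2 stages ⇒ order 2.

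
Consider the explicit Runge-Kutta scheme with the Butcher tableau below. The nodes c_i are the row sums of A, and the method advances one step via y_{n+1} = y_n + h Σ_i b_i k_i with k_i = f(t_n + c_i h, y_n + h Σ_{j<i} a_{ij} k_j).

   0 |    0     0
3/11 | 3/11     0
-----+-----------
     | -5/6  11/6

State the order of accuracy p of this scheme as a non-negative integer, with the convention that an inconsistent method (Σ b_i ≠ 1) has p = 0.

b = (-5/6, 11/6)
c = (0, 3/11)
Σ b_i: (-5/6)·1 + 11/6·1 = 1 ✓
b·c: 11/6·3/11 = 1/2 ✓; 2 stages ⇒ order 2.

2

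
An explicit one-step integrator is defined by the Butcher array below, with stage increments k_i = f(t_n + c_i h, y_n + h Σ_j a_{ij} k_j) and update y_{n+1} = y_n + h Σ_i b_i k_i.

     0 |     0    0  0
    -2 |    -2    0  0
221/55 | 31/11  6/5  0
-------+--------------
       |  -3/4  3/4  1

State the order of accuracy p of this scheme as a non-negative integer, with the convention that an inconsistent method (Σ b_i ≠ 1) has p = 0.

1

b = (-3/4, 3/4, 1)
c = (0, -2, 221/55)
Ac = (0, 0, -12/5)
Σ b_i: (-3/4)·1 + 3/4·1 + 1·1 = 1 ✓
b·c: 3/4·(-2) + 1·221/55 = 277/110 ≠ 1/2 ⇒ order 1.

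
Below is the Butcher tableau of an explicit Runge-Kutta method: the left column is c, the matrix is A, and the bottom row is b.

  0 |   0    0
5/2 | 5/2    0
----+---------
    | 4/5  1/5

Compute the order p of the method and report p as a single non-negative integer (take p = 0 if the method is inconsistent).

2

b = (4/5, 1/5)
c = (0, 5/2)
Σ b_i: 4/5·1 + 1/5·1 = 1 ✓
b·c: 1/5·5/2 = 1/2 ✓; 2 stages ⇒ order 2.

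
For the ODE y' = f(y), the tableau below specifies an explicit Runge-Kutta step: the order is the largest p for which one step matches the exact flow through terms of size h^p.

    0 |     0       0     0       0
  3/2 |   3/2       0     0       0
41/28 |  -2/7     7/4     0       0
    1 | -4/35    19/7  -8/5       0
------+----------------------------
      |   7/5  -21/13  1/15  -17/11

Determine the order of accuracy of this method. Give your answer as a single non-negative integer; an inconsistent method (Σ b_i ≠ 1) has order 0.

0

b = (7/5, -21/13, 1/15, -17/11)
c = (0, 3/2, 41/28, 1)
Ac = (0, 0, 21/8, 121/70)
Σ b_i: 7/5·1 + (-21/13)·1 + 1/15·1 + (-17/11)·1 = -3634/2145 ≠ 1 ⇒ order 0.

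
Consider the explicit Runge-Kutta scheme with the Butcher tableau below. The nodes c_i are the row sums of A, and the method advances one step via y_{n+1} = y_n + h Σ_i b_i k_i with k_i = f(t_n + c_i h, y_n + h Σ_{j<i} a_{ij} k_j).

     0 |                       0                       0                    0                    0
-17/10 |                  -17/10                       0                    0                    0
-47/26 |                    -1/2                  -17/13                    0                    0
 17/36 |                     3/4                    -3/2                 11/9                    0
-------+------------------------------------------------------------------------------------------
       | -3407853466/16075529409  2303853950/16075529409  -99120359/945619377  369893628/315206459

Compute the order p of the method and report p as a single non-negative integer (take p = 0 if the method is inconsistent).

b = (-3407853466/16075529409, 2303853950/16075529409, -99120359/945619377, 369893628/315206459)
c = (0, -17/10, -47/26, 17/36)
Ac = (0, 0, 289/130, 797/2340)
Σ b_i: (-3407853466/16075529409)·1 + 2303853950/16075529409·1 + (-99120359/945619377)·1 + 369893628/315206459·1 = 1 ✓
b·c: 2303853950/16075529409·(-17/10) + (-99120359/945619377)·(-47/26) + 369893628/315206459·17/36 = 1/2 ✓
b·c²: 2303853950/16075529409·289/100 + (-99120359/945619377)·2209/676 + 369893628/315206459·289/1296 = 1/3 ✓
b·Ac: (-99120359/945619377)·289/130 + 369893628/315206459·797/2340 = 1/6 ✓
b·c³: 2303853950/16075529409·(-4913/1000) + (-99120359/945619377)·(-103823/17576) + 369893628/315206459·4913/46656 = 38013392723/983444152080 ≠ 1/4 ⇒ order 3.
b·(c∘Ac): (-99120359/945619377)·(-13583/3380) + 369893628/315206459·13549/84240 = 5768078903/9456193770 ≠ 1/8
b·Ac²: (-99120359/945619377)·(-4913/1300) + 369893628/315206459·(-103757/304200) = -1012163863/245861038020 ≠ 1/12
b·A²c: 369893628/315206459·3179/1170 = 5025178818/1576032295 ≠ 1/24

3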